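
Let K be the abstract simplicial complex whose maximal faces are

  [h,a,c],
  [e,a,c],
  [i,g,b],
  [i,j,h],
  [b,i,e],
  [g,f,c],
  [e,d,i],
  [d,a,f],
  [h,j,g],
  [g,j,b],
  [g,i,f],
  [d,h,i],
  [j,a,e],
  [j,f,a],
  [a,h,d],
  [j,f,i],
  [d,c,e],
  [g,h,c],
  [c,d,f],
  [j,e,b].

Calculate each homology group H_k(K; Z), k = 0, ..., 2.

Order the vertices as a < b < c < d < e < f < g < h < i < j. Listing each simplex with vertices in this order, K has dimension 2 with simplices:

  0-simplices (10): a, b, c, d, e, f, g, h, i, j
  1-simplices (30): ac, ad, ae, af, ah, aj, be, bg, bi, bj, cd, ce, cf, cg, ch, de, df, dh, di, ei, ej, fg, fi, fj, gh, gi, gj, hi, hj, ij
  2-simplices (20): ace, ach, adf, adh, aej, afj, bei, bej, bgi, bgj, cde, cdf, cfg, cgh, dei, dhi, fgi, fij, ghj, hij

Hence C_0 ≅ Z^10, C_1 ≅ Z^30, C_2 ≅ Z^20.

The boundary map ∂_1: C_1 → C_0 is given by ∂[p,q] = [q] − [p].
The resulting 10×30 matrix has rank 9, and its Smith normal form has invariant factors (1,1,1,1,1,1,1,1,1).

∂_2: C_2 → C_1 maps a triangle to the signed sum of its edges. For instance
  ∂adf = df − af + ad,
  ∂hij = ij − hj + hi.
This gives a 30×20 integer matrix of rank 20; reducing to Smith normal form yields diagonal entries (1,1,1,1,1,1,1,1,1,1,1,1,1,1,1,1,1,1,1,2).

Now H_k = ker ∂_k / im ∂_{k+1}, so:

  H_0: rank C_0 − rank ∂_1 = 10 − 9 = 1, and the invariant factors of ∂_1 are all 1, so H_0 ≅ Z.
  H_1: rank ker ∂_1 − rank ∂_2 = (30 − 9) − 20 = 1, and ∂_2 has invariant factor 2 > 1, so H_1 ≅ Z ⊕ Z/2.
  H_2: rank ker ∂_2 − rank ∂_3 = (20 − 20) − 0 = 0, and there is no ∂_3, so H_2 ≅ 0.

As a check, the Euler characteristic is 10 − 30 + 20 = 0, which agrees with 1 − 1 + 0 = 0.
(K is a triangulation of the Klein bottle.)

H_0 ≅ Z,  H_1 ≅ Z ⊕ Z/2,  H_2 = 0.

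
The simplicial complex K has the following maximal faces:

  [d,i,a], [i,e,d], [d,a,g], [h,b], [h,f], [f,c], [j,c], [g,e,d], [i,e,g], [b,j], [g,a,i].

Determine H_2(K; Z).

H_2 ≅ Z.

Fix the vertex order a < b < c < d < e < f < g < h < i < j and write every simplex with vertices in increasing order. Then dim K = 2 and the simplices of K are:

  0-simplices (10): a, b, c, d, e, f, g, h, i, j
  1-simplices (14): ad, ag, ai, bh, bj, cf, cj, de, dg, di, eg, ei, fh, gi
  2-simplices (6): adg, adi, agi, deg, dei, egi

Hence C_0 ≅ Z^10, C_1 ≅ Z^14, C_2 ≅ Z^6.

∂_1: C_1 → C_0 sends each edge [p,q] (with p < q) to q − p. For instance
  ∂ei = i − e.
The 10×14 boundary matrix has rank 8 and Smith normal form diag(1,1,1,1,1,1,1,1).

The boundary map ∂_2: C_2 → C_1 sends each 2-simplex [p,q,r] to [q,r] − [p,r] + [p,q]. For instance
  ∂dei = ei − di + de,
  ∂adg = dg − ag + ad.
The 14×6 boundary matrix has rank 5 and Smith normal form diag(1,1,1,1,1).

Reading off H_k = ker ∂_k / im ∂_{k+1}:

  H_2: rank ker ∂_2 − rank ∂_3 = (6 − 5) − 0 = 1, and there is no ∂_3, so H_2 = Z.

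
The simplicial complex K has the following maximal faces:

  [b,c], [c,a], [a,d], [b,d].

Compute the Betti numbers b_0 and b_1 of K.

b_0 = 1, b_1 = 1.

We work with the vertex ordering a < b < c < d. The simplices of K, each written with vertices in increasing order, are:

  0-simplices (4): a, b, c, d
  1-simplices (4): ac, ad, bc, bd

giving chain groups C_0 ≅ Z^4, C_1 ≅ Z^4.

The boundary map ∂_1: C_1 → C_0 maps an edge to its endpoints' difference, ∂[p,q] = q − p.
The resulting 4×4 matrix has rank 3, and its Smith normal form has invariant factors (1,1,1).

Reading off H_k = ker ∂_k / im ∂_{k+1}:

  H_0: rank C_0 − rank ∂_1 = 4 − 3 = 1, and the invariant factors of ∂_1 are all 1, so H_0 = Z.
  H_1: rank ker ∂_1 − rank ∂_2 = (4 − 3) − 0 = 1, and there is no ∂_2, so H_1 = Z.

(K is a triangulation of the circle S^1.)

Hence the Betti numbers are b_0 = 1, b_1 = 1.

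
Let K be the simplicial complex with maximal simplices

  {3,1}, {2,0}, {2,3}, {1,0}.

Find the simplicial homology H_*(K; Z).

We work with the vertex ordering 0 < 1 < 2 < 3. The simplices of K, each written with vertices in increasing order, are:

  0-simplices (4): [0], [1], [2], [3]
  1-simplices (4): [0,1], [0,2], [1,3], [2,3]

giving chain groups C_0 ≅ Z^4, C_1 ≅ Z^4.

∂_1: C_1 → C_0 sends each edge [p,q] (with p < q) to q − p. For instance
  ∂[0,1] = [1] − [0].
The 4×4 boundary matrix has rank 3 and Smith normal form diag(1,1,1).

From H_k ≅ ker(∂_k) / im(∂_{k+1}) we obtain:

  H_0: rank C_0 − rank ∂_1 = 4 − 3 = 1, and the invariant factors of ∂_1 are all 1, so H_0 = Z.
  H_1: rank ker ∂_1 − rank ∂_2 = (4 − 3) − 0 = 1, and there is no ∂_2, so H_1 = Z.

H_0 = Z,  H_1 = Z.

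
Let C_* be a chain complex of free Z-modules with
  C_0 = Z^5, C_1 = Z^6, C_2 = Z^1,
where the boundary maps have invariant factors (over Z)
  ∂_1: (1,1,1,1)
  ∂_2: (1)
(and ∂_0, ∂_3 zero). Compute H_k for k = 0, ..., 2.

H_0 ≅ Z,  H_1 ≅ Z,  H_2 = 0.

H_0: b_0 = 5 − 0 − 4 = 1; torsion from ∂_1 factors > 1: none. So H_0 ≅ Z.
H_1: b_1 = 6 − 4 − 1 = 1; torsion from ∂_2 factors > 1: none. So H_1 ≅ Z.
H_2: b_2 = 1 − 1 − 0 = 0; torsion from ∂_3 factors > 1: none. So H_2 ≅ 0.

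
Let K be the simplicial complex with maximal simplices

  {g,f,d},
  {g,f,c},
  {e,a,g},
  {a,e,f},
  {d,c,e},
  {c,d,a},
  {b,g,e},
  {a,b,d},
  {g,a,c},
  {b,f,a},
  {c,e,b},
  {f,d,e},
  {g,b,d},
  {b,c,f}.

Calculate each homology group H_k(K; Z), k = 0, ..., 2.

Order the vertices as a < b < c < d < e < f < g. Listing each simplex with vertices in this order, K has dimension 2 with simplices:

  0-simplices (7): a, b, c, d, e, f, g
  1-simplices (21): ab, ac, ad, ae, af, ag, bc, bd, be, bf, bg, cd, ce, cf, cg, de, df, dg, ef, eg, fg
  2-simplices (14): abd, abf, acd, acg, aef, aeg, bce, bcf, bdg, beg, cde, cfg, def, dfg

Hence C_0 ≅ Z^7, C_1 ≅ Z^21, C_2 ≅ Z^14.

Boundary ∂_1: C_1 → C_0 maps an edge to its endpoints' difference, ∂[p,q] = q − p.
The 7×21 boundary matrix has rank 6 and Smith normal form diag(1,1,1,1,1,1).

Boundary ∂_2: C_2 → C_1 maps a triangle to the signed sum of its edges. For instance
  ∂aef = ef − af + ae,
  ∂cde = de − ce + cd.
As a 21×14 matrix over Z this has rank 13, with invariant factors (1,1,1,1,1,1,1,1,1,1,1,1,1).

Now H_k = ker ∂_k / im ∂_{k+1}, so:

  H_0: rank C_0 − rank ∂_1 = 7 − 6 = 1, and the invariant factors of ∂_1 are all 1, so H_0 ≅ Z.
  H_1: rank ker ∂_1 − rank ∂_2 = (21 − 6) − 13 = 2, and the invariant factors of ∂_2 are all 1, so H_1 ≅ Z^2.
  H_2: rank ker ∂_2 − rank ∂_3 = (14 − 13) − 0 = 1, and there is no ∂_3, so H_2 ≅ Z.

H_0 = Z,  H_1 = Z^2,  H_2 = Z.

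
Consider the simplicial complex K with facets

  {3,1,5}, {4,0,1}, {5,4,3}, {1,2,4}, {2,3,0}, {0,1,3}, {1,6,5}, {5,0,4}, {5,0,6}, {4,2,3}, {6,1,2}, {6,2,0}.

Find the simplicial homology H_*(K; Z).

H_0 ≅ Z,  H_1 ≅ Z/2,  H_2 = 0.

Fix the vertex order 0 < 1 < 2 < 3 < 4 < 5 < 6 and write every simplex with vertices in increasing order. Then dim K = 2 and the simplices of K are:

  0-simplices (7): [0], [1], [2], [3], [4], [5], [6]
  1-simplices (18): [0,1], [0,2], [0,3], [0,4], [0,5], [0,6], [1,2], [1,3], [1,4], [1,5], [1,6], [2,3], [2,4], [2,6], [3,4], [3,5], [4,5], [5,6]
  2-simplices (12): [0,1,3], [0,1,4], [0,2,3], [0,2,6], [0,4,5], [0,5,6], [1,2,4], [1,2,6], [1,3,5], [1,5,6], [2,3,4], [3,4,5]

giving chain groups C_0 ≅ Z^7, C_1 ≅ Z^18, C_2 ≅ Z^12.

∂_1: C_1 → C_0 maps an edge to its endpoints' difference, ∂[p,q] = q − p. For instance
  ∂[1,6] = [6] − [1].
This gives a 7×18 integer matrix of rank 6; reducing to Smith normal form yields diagonal entries (1,1,1,1,1,1).

∂_2: C_2 → C_1 maps a triangle to the signed sum of its edges. For instance
  ∂[3,4,5] = [4,5] − [3,5] + [3,4],
  ∂[1,5,6] = [5,6] − [1,6] + [1,5].
This gives a 18×12 integer matrix of rank 12; reducing to Smith normal form yields diagonal entries (1,1,1,1,1,1,1,1,1,1,1,2).

From H_k ≅ ker(∂_k) / im(∂_{k+1}) we obtain:

  H_0: rank C_0 − rank ∂_1 = 7 − 6 = 1, and the invariant factors of ∂_1 are all 1, so H_0 ≅ Z.
  H_1: rank ker ∂_1 − rank ∂_2 = (18 − 6) − 12 = 0, and ∂_2 has invariant factor 2 > 1, so H_1 ≅ Z/2.
  H_2: rank ker ∂_2 − rank ∂_3 = (12 − 12) − 0 = 0, and there is no ∂_3, so H_2 ≅ 0.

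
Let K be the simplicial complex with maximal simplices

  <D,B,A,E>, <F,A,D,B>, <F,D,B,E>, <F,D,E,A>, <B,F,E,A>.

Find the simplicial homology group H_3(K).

We work with the vertex ordering A < B < D < E < F. The simplices of K, each written with vertices in increasing order, are:

  0-simplices (5): A, B, D, E, F
  1-simplices (10): AB, AD, AE, AF, BD, BE, BF, DE, DF, EF
  2-simplices (10): ABD, ABE, ABF, ADE, ADF, AEF, BDE, BDF, BEF, DEF
  3-simplices (5): ABDE, ABDF, ABEF, ADEF, BDEF

Hence C_0 ≅ Z^5, C_1 ≅ Z^10, C_2 ≅ Z^10, C_3 ≅ Z^5.

Boundary ∂_1: C_1 → C_0 is given by ∂[p,q] = [q] − [p].
This gives a 5×10 integer matrix of rank 4; reducing to Smith normal form yields diagonal entries (1,1,1,1).

Boundary ∂_2: C_2 → C_1 sends each 2-simplex [p,q,r] to [q,r] − [p,r] + [p,q]. For instance
  ∂BDF = DF − BF + BD,
  ∂ABE = BE − AE + AB.
As a 10×10 matrix over Z this has rank 6, with invariant factors (1,1,1,1,1,1).

The boundary map ∂_3: C_3 → C_2 sends each 3-simplex σ to the alternating sum Σ_i (−1)^i (σ with its i-th vertex removed). For instance
  ∂ABDE = BDE − ADE + ABE − ABD,
  ∂ABEF = BEF − AEF + ABF − ABE.
This gives a 10×5 integer matrix of rank 4; reducing to Smith normal form yields diagonal entries (1,1,1,1).

Now H_k = ker ∂_k / im ∂_{k+1}, so:

  H_3: rank ker ∂_3 − rank ∂_4 = (5 − 4) − 0 = 1, and there is no ∂_4, so H_3 ≅ Z.

(K is a triangulation of the 3-sphere S^3.)

H_3 ≅ Z.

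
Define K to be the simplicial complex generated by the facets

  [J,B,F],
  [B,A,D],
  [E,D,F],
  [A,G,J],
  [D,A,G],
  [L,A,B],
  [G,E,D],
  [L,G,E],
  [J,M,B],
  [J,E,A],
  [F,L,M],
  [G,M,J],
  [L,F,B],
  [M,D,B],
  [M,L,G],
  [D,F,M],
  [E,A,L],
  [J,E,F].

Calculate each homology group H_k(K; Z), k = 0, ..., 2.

H_0 = Z,  H_1 = Z ⊕ Z/2,  H_2 = 0.

K has 9 vertices, 27 edges, 18 triangles.
rank ∂_0 = 0, rank ∂_1 = 8 ⇒ b_0 = 9 − 0 − 8 = 1; all invariant factors of ∂_1 are 1 so no torsion. So H_0 = Z.
rank ∂_1 = 8, rank ∂_2 = 18 ⇒ b_1 = 27 − 8 − 18 = 1; ∂_2 has invariant factor(s) [2] giving torsion. So H_1 = Z ⊕ Z/2.
rank ∂_2 = 18, rank ∂_3 = 0 ⇒ b_2 = 18 − 18 − 0 = 0. So H_2 = 0.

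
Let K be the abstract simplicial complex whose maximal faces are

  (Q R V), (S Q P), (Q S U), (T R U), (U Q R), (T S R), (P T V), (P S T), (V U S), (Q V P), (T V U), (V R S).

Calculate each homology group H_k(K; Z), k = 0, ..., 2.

H_0 ≅ Z,  H_1 ≅ Z/2,  H_2 = 0.

We work with the vertex ordering P < Q < R < S < T < U < V. The simplices of K, each written with vertices in increasing order, are:

  0-simplices (7): P, Q, R, S, T, U, V
  1-simplices (18): PQ, PS, PT, PV, QR, QS, QU, QV, RS, RT, RU, RV, ST, SU, SV, TU, TV, UV
  2-simplices (12): PQS, PQV, PST, PTV, QRU, QRV, QSU, RST, RSV, RTU, SUV, TUV

Hence C_0 ≅ Z^7, C_1 ≅ Z^18, C_2 ≅ Z^12.

The boundary map ∂_1: C_1 → C_0 is given by ∂[p,q] = [q] − [p]. For instance
  ∂TV = V − T.
The 7×18 boundary matrix has rank 6 and Smith normal form diag(1,1,1,1,1,1).

∂_2: C_2 → C_1 acts by ∂[p,q,r] = [q,r] − [p,r] + [p,q]. For instance
  ∂SUV = UV − SV + SU,
  ∂PQV = QV − PV + PQ.
The resulting 18×12 matrix has rank 12, and its Smith normal form has invariant factors (1,1,1,1,1,1,1,1,1,1,1,2).

From H_k ≅ ker(∂_k) / im(∂_{k+1}) we obtain:

  H_0: rank C_0 − rank ∂_1 = 7 − 6 = 1, and the invariant factors of ∂_1 are all 1, so H_0 ≅ Z.
  H_1: rank ker ∂_1 − rank ∂_2 = (18 − 6) − 12 = 0, and ∂_2 has invariant factor 2 > 1, so H_1 ≅ Z/2.
  H_2: rank ker ∂_2 − rank ∂_3 = (12 − 12) − 0 = 0, and there is no ∂_3, so H_2 ≅ 0.

(K is a triangulation of the real projective plane RP^2.)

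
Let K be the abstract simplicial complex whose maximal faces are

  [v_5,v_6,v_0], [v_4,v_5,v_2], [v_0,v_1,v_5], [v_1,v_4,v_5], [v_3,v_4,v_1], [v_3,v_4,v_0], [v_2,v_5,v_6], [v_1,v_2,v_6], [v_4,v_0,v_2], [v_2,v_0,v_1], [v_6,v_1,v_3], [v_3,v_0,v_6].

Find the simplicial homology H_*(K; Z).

Fix the vertex order v_0 < v_1 < v_2 < v_3 < v_4 < v_5 < v_6 and write every simplex with vertices in increasing order. Then dim K = 2 and the simplices of K are:

  0-simplices (7): [v_0], [v_1], [v_2], [v_3], [v_4], [v_5], [v_6]
  1-simplices (18): (18 of them)
  2-simplices (12): (12 of them)

so the chain groups are C_0 ≅ Z^7, C_1 ≅ Z^18, C_2 ≅ Z^12.

Boundary ∂_1: C_1 → C_0 maps an edge to its endpoints' difference, ∂[p,q] = q − p. For instance
  ∂[v_1,v_6] = [v_6] − [v_1].
As a 7×18 matrix over Z this has rank 6, with invariant factors (1,1,1,1,1,1).

Boundary ∂_2: C_2 → C_1 maps a triangle to the signed sum of its edges. For instance
  ∂[v_0,v_2,v_4] = [v_2,v_4] − [v_0,v_4] + [v_0,v_2],
  ∂[v_1,v_3,v_4] = [v_3,v_4] − [v_1,v_4] + [v_1,v_3].
The 18×12 boundary matrix has rank 12 and Smith normal form diag(1,1,1,1,1,1,1,1,1,1,1,2).

Reading off H_k = ker ∂_k / im ∂_{k+1}:

  H_0: rank C_0 − rank ∂_1 = 7 − 6 = 1, and the invariant factors of ∂_1 are all 1, so H_0 ≅ Z.
  H_1: rank ker ∂_1 − rank ∂_2 = (18 − 6) − 12 = 0, and ∂_2 has invariant factor 2 > 1, so H_1 ≅ Z/2.
  H_2: rank ker ∂_2 − rank ∂_3 = (12 − 12) − 0 = 0, and there is no ∂_3, so H_2 ≅ 0.

H_0 ≅ Z,  H_1 ≅ Z/2,  H_2 = 0.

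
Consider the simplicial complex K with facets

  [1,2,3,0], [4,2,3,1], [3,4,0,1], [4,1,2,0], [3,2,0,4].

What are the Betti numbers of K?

Order the vertices as 0 < 1 < 2 < 3 < 4. Listing each simplex with vertices in this order, K has dimension 3 with simplices:

  0-simplices (5): [0], [1], [2], [3], [4]
  1-simplices (10): [0,1], [0,2], [0,3], [0,4], [1,2], [1,3], [1,4], [2,3], [2,4], [3,4]
  2-simplices (10): [0,1,2], [0,1,3], [0,1,4], [0,2,3], [0,2,4], [0,3,4], [1,2,3], [1,2,4], [1,3,4], [2,3,4]
  3-simplices (5): [0,1,2,3], [0,1,2,4], [0,1,3,4], [0,2,3,4], [1,2,3,4]

so the chain groups are C_0 ≅ Z^5, C_1 ≅ Z^10, C_2 ≅ Z^10, C_3 ≅ Z^5.

∂_1: C_1 → C_0 sends each edge [p,q] (with p < q) to q − p.
The 5×10 boundary matrix has rank 4 and Smith normal form diag(1,1,1,1).

The boundary map ∂_2: C_2 → C_1 sends each 2-simplex [p,q,r] to [q,r] − [p,r] + [p,q]. For instance
  ∂[0,2,3] = [2,3] − [0,3] + [0,2],
  ∂[0,3,4] = [3,4] − [0,4] + [0,3].
The resulting 10×10 matrix has rank 6, and its Smith normal form has invariant factors (1,1,1,1,1,1).

Boundary ∂_3: C_3 → C_2 sends each 3-simplex σ to the alternating sum Σ_i (−1)^i (σ with its i-th vertex removed). For instance
  ∂[1,2,3,4] = [2,3,4] − [1,3,4] + [1,2,4] − [1,2,3],
  ∂[0,1,2,4] = [1,2,4] − [0,2,4] + [0,1,4] − [0,1,2].
As a 10×5 matrix over Z this has rank 4, with invariant factors (1,1,1,1).

Reading off H_k = ker ∂_k / im ∂_{k+1}:

  H_0: rank C_0 − rank ∂_1 = 5 − 4 = 1, and the invariant factors of ∂_1 are all 1, so H_0 = Z.
  H_1: rank ker ∂_1 − rank ∂_2 = (10 − 4) − 6 = 0, and the invariant factors of ∂_2 are all 1, so H_1 = 0.
  H_2: rank ker ∂_2 − rank ∂_3 = (10 − 6) − 4 = 0, and the invariant factors of ∂_3 are all 1, so H_2 = 0.
  H_3: rank ker ∂_3 − rank ∂_4 = (5 − 4) − 0 = 1, and there is no ∂_4, so H_3 = Z.

As a check, the Euler characteristic is 5 − 10 + 10 − 5 = 0, which agrees with 1 − 0 + 0 − 1 = 0.

Hence the Betti numbers are b_0 = 1, b_1 = 0, b_2 = 0, b_3 = 1.

b_0 = 1, b_1 = 0, b_2 = 0, b_3 = 1.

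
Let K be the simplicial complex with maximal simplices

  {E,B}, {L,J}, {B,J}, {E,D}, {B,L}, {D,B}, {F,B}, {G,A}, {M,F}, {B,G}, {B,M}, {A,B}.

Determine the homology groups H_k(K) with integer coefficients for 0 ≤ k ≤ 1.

Fix the vertex order A < B < D < E < F < G < J < L < M and write every simplex with vertices in increasing order. Then dim K = 1 and the simplices of K are:

  0-simplices (9): A, B, D, E, F, G, J, L, M
  1-simplices (12): AB, AG, BD, BE, BF, BG, BJ, BL, BM, DE, FM, JL

giving chain groups C_0 ≅ Z^9, C_1 ≅ Z^12.

The boundary map ∂_1: C_1 → C_0 maps an edge to its endpoints' difference, ∂[p,q] = q − p.
The 9×12 boundary matrix has rank 8 and Smith normal form diag(1,1,1,1,1,1,1,1).

Now H_k = ker ∂_k / im ∂_{k+1}, so:

  H_0: rank C_0 − rank ∂_1 = 9 − 8 = 1, and the invariant factors of ∂_1 are all 1, so H_0 ≅ Z.
  H_1: rank ker ∂_1 − rank ∂_2 = (12 − 8) − 0 = 4, and there is no ∂_2, so H_1 ≅ Z^4.

(K is a triangulation of a wedge of 4 circles.)

H_0 ≅ Z,  H_1 ≅ Z^4.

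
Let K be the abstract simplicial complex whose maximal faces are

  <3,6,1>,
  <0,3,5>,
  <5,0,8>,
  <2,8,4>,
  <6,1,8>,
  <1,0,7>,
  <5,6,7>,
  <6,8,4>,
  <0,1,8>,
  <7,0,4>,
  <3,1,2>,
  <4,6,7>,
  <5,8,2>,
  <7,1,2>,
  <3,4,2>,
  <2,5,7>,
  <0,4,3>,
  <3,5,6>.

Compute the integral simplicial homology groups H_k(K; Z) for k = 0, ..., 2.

K has 9 vertices, 27 edges, 18 triangles.
rank ∂_0 = 0, rank ∂_1 = 8 ⇒ b_0 = 9 − 0 − 8 = 1; all invariant factors of ∂_1 are 1 so no torsion. So H_0 ≅ Z.
rank ∂_1 = 8, rank ∂_2 = 17 ⇒ b_1 = 27 − 8 − 17 = 2; all invariant factors of ∂_2 are 1 so no torsion. So H_1 ≅ Z^2.
rank ∂_2 = 17, rank ∂_3 = 0 ⇒ b_2 = 18 − 17 − 0 = 1. So H_2 ≅ Z.

H_0 ≅ Z,  H_1 ≅ Z^2,  H_2 ≅ Z.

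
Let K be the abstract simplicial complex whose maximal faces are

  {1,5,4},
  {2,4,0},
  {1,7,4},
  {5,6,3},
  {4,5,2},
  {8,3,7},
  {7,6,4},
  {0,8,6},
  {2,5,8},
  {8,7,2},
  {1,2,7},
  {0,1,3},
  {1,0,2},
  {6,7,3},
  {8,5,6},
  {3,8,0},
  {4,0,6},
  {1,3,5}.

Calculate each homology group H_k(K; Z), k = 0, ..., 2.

H_0 = Z,  H_1 = Z ⊕ Z/2Z,  H_2 = 0.

K has 9 vertices, 27 edges, 18 triangles.
rank ∂_0 = 0, rank ∂_1 = 8 ⇒ b_0 = 9 − 0 − 8 = 1; all invariant factors of ∂_1 are 1 so no torsion. So H_0 = Z.
rank ∂_1 = 8, rank ∂_2 = 18 ⇒ b_1 = 27 − 8 − 18 = 1; ∂_2 has invariant factor(s) [2] giving torsion. So H_1 = Z ⊕ Z/2Z.
rank ∂_2 = 18, rank ∂_3 = 0 ⇒ b_2 = 18 − 18 − 0 = 0. So H_2 = 0.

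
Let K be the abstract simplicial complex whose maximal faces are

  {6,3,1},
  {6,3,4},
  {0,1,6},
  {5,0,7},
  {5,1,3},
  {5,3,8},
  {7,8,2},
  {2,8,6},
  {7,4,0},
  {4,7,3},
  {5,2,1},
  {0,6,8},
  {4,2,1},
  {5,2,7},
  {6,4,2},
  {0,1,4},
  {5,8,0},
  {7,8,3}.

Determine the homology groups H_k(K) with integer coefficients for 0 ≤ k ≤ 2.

Order the vertices as 0 < 1 < 2 < 3 < 4 < 5 < 6 < 7 < 8. Listing each simplex with vertices in this order, K has dimension 2 with simplices:

  0-simplices (9): [0], [1], [2], [3], [4], [5], [6], [7], [8]
  1-simplices (27): (27 of them)
  2-simplices (18): [0,1,4], [0,1,6], [0,4,7], [0,5,7], [0,5,8], [0,6,8], [1,2,4], [1,2,5], [1,3,5], [1,3,6], [2,4,6], [2,5,7], [2,6,8], [2,7,8], [3,4,6], [3,4,7], [3,5,8], [3,7,8]

so the chain groups are C_0 ≅ Z^9, C_1 ≅ Z^27, C_2 ≅ Z^18.

Boundary ∂_1: C_1 → C_0 is given by ∂[p,q] = [q] − [p].
The 9×27 boundary matrix has rank 8 and Smith normal form diag(1,1,1,1,1,1,1,1).

∂_2: C_2 → C_1 maps a triangle to the signed sum of its edges. For instance
  ∂[2,4,6] = [4,6] − [2,6] + [2,4],
  ∂[3,4,7] = [4,7] − [3,7] + [3,4].
As a 27×18 matrix over Z this has rank 18, with invariant factors (1,1,1,1,1,1,1,1,1,1,1,1,1,1,1,1,1,2).

From H_k ≅ ker(∂_k) / im(∂_{k+1}) we obtain:

  H_0: rank C_0 − rank ∂_1 = 9 − 8 = 1, and the invariant factors of ∂_1 are all 1, so H_0 = Z.
  H_1: rank ker ∂_1 − rank ∂_2 = (27 − 8) − 18 = 1, and ∂_2 has invariant factor 2 > 1, so H_1 = Z ⊕ Z/2Z.
  H_2: rank ker ∂_2 − rank ∂_3 = (18 − 18) − 0 = 0, and there is no ∂_3, so H_2 = 0.

H_0 ≅ Z,  H_1 ≅ Z ⊕ Z/2Z,  H_2 = 0.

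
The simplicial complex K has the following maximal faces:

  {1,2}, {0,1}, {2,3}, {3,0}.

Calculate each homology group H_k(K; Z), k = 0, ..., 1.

H_0 = Z,  H_1 = Z.

Fix the vertex order 0 < 1 < 2 < 3 and write every simplex with vertices in increasing order. Then dim K = 1 and the simplices of K are:

  0-simplices (4): [0], [1], [2], [3]
  1-simplices (4): [0,1], [0,3], [1,2], [2,3]

so the chain groups are C_0 ≅ Z^4, C_1 ≅ Z^4.

Boundary ∂_1: C_1 → C_0 sends each edge [p,q] (with p < q) to q − p. For instance
  ∂[2,3] = [3] − [2].
The resulting 4×4 matrix has rank 3, and its Smith normal form has invariant factors (1,1,1).

Computing H_k = (kernel of ∂_k) / (image of ∂_{k+1}):

  H_0: rank C_0 − rank ∂_1 = 4 − 3 = 1, and the invariant factors of ∂_1 are all 1, so H_0 = Z.
  H_1: rank ker ∂_1 − rank ∂_2 = (4 − 3) − 0 = 1, and there is no ∂_2, so H_1 = Z.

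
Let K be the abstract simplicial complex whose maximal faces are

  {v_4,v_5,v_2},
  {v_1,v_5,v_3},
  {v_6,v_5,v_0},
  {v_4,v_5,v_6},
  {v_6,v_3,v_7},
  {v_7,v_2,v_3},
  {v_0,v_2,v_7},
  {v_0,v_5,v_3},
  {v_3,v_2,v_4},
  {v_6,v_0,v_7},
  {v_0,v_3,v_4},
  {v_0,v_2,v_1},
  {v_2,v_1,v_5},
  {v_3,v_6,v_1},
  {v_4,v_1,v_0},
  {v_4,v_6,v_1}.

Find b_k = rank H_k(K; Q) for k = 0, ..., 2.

Order the vertices as v_0 < v_1 < v_2 < v_3 < v_4 < v_5 < v_6 < v_7. Listing each simplex with vertices in this order, K has dimension 2 with simplices:

  0-simplices (8): [v_0], [v_1], [v_2], [v_3], [v_4], [v_5], [v_6], [v_7]
  1-simplices (24): (24 of them)
  2-simplices (16): (16 of them)

giving chain groups C_0 ≅ Z^8, C_1 ≅ Z^24, C_2 ≅ Z^16.

The boundary map ∂_1: C_1 → C_0 is given by ∂[p,q] = [q] − [p]. For instance
  ∂[v_0,v_6] = [v_6] − [v_0].
This gives a 8×24 integer matrix of rank 7; reducing to Smith normal form yields diagonal entries (1,1,1,1,1,1,1).

∂_2: C_2 → C_1 maps a triangle to the signed sum of its edges. For instance
  ∂[v_0,v_5,v_6] = [v_5,v_6] − [v_0,v_6] + [v_0,v_5],
  ∂[v_2,v_3,v_7] = [v_3,v_7] − [v_2,v_7] + [v_2,v_3].
This gives a 24×16 integer matrix of rank 15; reducing to Smith normal form yields diagonal entries (1,1,1,1,1,1,1,1,1,1,1,1,1,1,1).

From H_k ≅ ker(∂_k) / im(∂_{k+1}) we obtain:

  H_0: rank C_0 − rank ∂_1 = 8 − 7 = 1, and the invariant factors of ∂_1 are all 1, so H_0 = Z.
  H_1: rank ker ∂_1 − rank ∂_2 = (24 − 7) − 15 = 2, and the invariant factors of ∂_2 are all 1, so H_1 = Z^2.
  H_2: rank ker ∂_2 − rank ∂_3 = (16 − 15) − 0 = 1, and there is no ∂_3, so H_2 = Z.

Hence the Betti numbers are b_0 = 1, b_1 = 2, b_2 = 1.

b_0 = 1, b_1 = 2, b_2 = 1.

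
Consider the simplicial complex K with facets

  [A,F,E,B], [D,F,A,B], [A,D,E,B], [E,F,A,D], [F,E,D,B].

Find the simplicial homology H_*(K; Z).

We work with the vertex ordering A < B < D < E < F. The simplices of K, each written with vertices in increasing order, are:

  0-simplices (5): A, B, D, E, F
  1-simplices (10): AB, AD, AE, AF, BD, BE, BF, DE, DF, EF
  2-simplices (10): ABD, ABE, ABF, ADE, ADF, AEF, BDE, BDF, BEF, DEF
  3-simplices (5): ABDE, ABDF, ABEF, ADEF, BDEF

Hence C_0 ≅ Z^5, C_1 ≅ Z^10, C_2 ≅ Z^10, C_3 ≅ Z^5.

Boundary ∂_1: C_1 → C_0 is given by ∂[p,q] = [q] − [p]. For instance
  ∂AF = F − A.
The 5×10 boundary matrix has rank 4 and Smith normal form diag(1,1,1,1).

The boundary map ∂_2: C_2 → C_1 sends each 2-simplex [p,q,r] to [q,r] − [p,r] + [p,q]. For instance
  ∂BEF = EF − BF + BE,
  ∂ADE = DE − AE + AD.
The 10×10 boundary matrix has rank 6 and Smith normal form diag(1,1,1,1,1,1).

∂_3: C_3 → C_2 sends each 3-simplex σ to the alternating sum Σ_i (−1)^i (σ with its i-th vertex removed). For instance
  ∂ABDF = BDF − ADF + ABF − ABD,
  ∂BDEF = DEF − BEF + BDF − BDE.
As a 10×5 matrix over Z this has rank 4, with invariant factors (1,1,1,1).

Reading off H_k = ker ∂_k / im ∂_{k+1}:

  H_0: rank C_0 − rank ∂_1 = 5 − 4 = 1, and the invariant factors of ∂_1 are all 1, so H_0 = Z.
  H_1: rank ker ∂_1 − rank ∂_2 = (10 − 4) − 6 = 0, and the invariant factors of ∂_2 are all 1, so H_1 = 0.
  H_2: rank ker ∂_2 − rank ∂_3 = (10 − 6) − 4 = 0, and the invariant factors of ∂_3 are all 1, so H_2 = 0.
  H_3: rank ker ∂_3 − rank ∂_4 = (5 − 4) − 0 = 1, and there is no ∂_4, so H_3 = Z.

H_0 = Z,  H_1 = 0,  H_2 = 0,  H_3 = Z.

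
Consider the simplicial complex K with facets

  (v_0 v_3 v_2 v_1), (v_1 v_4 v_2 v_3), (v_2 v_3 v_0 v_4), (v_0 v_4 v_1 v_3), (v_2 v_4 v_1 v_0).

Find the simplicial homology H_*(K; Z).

H_0 ≅ Z,  H_1 = 0,  H_2 = 0,  H_3 ≅ Z.

Fix the vertex order v_0 < v_1 < v_2 < v_3 < v_4 and write every simplex with vertices in increasing order. Then dim K = 3 and the simplices of K are:

  0-simplices (5): [v_0], [v_1], [v_2], [v_3], [v_4]
  1-simplices (10): [v_0,v_1], [v_0,v_2], [v_0,v_3], [v_0,v_4], [v_1,v_2], [v_1,v_3], [v_1,v_4], [v_2,v_3], [v_2,v_4], [v_3,v_4]
  2-simplices (10): [v_0,v_1,v_2], [v_0,v_1,v_3], [v_0,v_1,v_4], [v_0,v_2,v_3], [v_0,v_2,v_4], [v_0,v_3,v_4], [v_1,v_2,v_3], [v_1,v_2,v_4], [v_1,v_3,v_4], [v_2,v_3,v_4]
  3-simplices (5): [v_0,v_1,v_2,v_3], [v_0,v_1,v_2,v_4], [v_0,v_1,v_3,v_4], [v_0,v_2,v_3,v_4], [v_1,v_2,v_3,v_4]

Hence C_0 ≅ Z^5, C_1 ≅ Z^10, C_2 ≅ Z^10, C_3 ≅ Z^5.

The boundary map ∂_1: C_1 → C_0 maps an edge to its endpoints' difference, ∂[p,q] = q − p.
This gives a 5×10 integer matrix of rank 4; reducing to Smith normal form yields diagonal entries (1,1,1,1).

Boundary ∂_2: C_2 → C_1 maps a triangle to the signed sum of its edges. For instance
  ∂[v_0,v_2,v_4] = [v_2,v_4] − [v_0,v_4] + [v_0,v_2],
  ∂[v_1,v_2,v_3] = [v_2,v_3] − [v_1,v_3] + [v_1,v_2].
This gives a 10×10 integer matrix of rank 6; reducing to Smith normal form yields diagonal entries (1,1,1,1,1,1).

∂_3: C_3 → C_2 sends each 3-simplex σ to the alternating sum Σ_i (−1)^i (σ with its i-th vertex removed). For instance
  ∂[v_1,v_2,v_3,v_4] = [v_2,v_3,v_4] − [v_1,v_3,v_4] + [v_1,v_2,v_4] − [v_1,v_2,v_3],
  ∂[v_0,v_1,v_2,v_4] = [v_1,v_2,v_4] − [v_0,v_2,v_4] + [v_0,v_1,v_4] − [v_0,v_1,v_2].
The resulting 10×5 matrix has rank 4, and its Smith normal form has invariant factors (1,1,1,1).

Reading off H_k = ker ∂_k / im ∂_{k+1}:

  H_0: rank C_0 − rank ∂_1 = 5 − 4 = 1, and the invariant factors of ∂_1 are all 1, so H_0 ≅ Z.
  H_1: rank ker ∂_1 − rank ∂_2 = (10 − 4) − 6 = 0, and the invariant factors of ∂_2 are all 1, so H_1 ≅ 0.
  H_2: rank ker ∂_2 − rank ∂_3 = (10 − 6) − 4 = 0, and the invariant factors of ∂_3 are all 1, so H_2 ≅ 0.
  H_3: rank ker ∂_3 − rank ∂_4 = (5 − 4) − 0 = 1, and there is no ∂_4, so H_3 ≅ Z.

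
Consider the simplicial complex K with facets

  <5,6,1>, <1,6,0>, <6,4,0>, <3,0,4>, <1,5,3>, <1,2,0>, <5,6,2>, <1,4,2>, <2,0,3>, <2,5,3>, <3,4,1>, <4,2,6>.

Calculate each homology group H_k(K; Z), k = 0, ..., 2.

H_0 = Z,  H_1 = Z/2,  H_2 = 0.

Take the total order 0 < 1 < 2 < 3 < 4 < 5 < 6 on the vertex set. Then K (dimension 2) consists of the simplices:

  0-simplices (7): [0], [1], [2], [3], [4], [5], [6]
  1-simplices (18): [0,1], [0,2], [0,3], [0,4], [0,6], [1,2], [1,3], [1,4], [1,5], [1,6], [2,3], [2,4], [2,5], [2,6], [3,4], [3,5], [4,6], [5,6]
  2-simplices (12): [0,1,2], [0,1,6], [0,2,3], [0,3,4], [0,4,6], [1,2,4], [1,3,4], [1,3,5], [1,5,6], [2,3,5], [2,4,6], [2,5,6]

Hence C_0 ≅ Z^7, C_1 ≅ Z^18, C_2 ≅ Z^12.

Boundary ∂_1: C_1 → C_0 is given by ∂[p,q] = [q] − [p]. For instance
  ∂[0,2] = [2] − [0].
This gives a 7×18 integer matrix of rank 6; reducing to Smith normal form yields diagonal entries (1,1,1,1,1,1).

The boundary map ∂_2: C_2 → C_1 sends each 2-simplex [p,q,r] to [q,r] − [p,r] + [p,q]. For instance
  ∂[0,4,6] = [4,6] − [0,6] + [0,4],
  ∂[1,3,4] = [3,4] − [1,4] + [1,3].
The resulting 18×12 matrix has rank 12, and its Smith normal form has invariant factors (1,1,1,1,1,1,1,1,1,1,1,2).

Reading off H_k = ker ∂_k / im ∂_{k+1}:

  H_0: rank C_0 − rank ∂_1 = 7 − 6 = 1, and the invariant factors of ∂_1 are all 1, so H_0 ≅ Z.
  H_1: rank ker ∂_1 − rank ∂_2 = (18 − 6) − 12 = 0, and ∂_2 has invariant factor 2 > 1, so H_1 ≅ Z/2.
  H_2: rank ker ∂_2 − rank ∂_3 = (12 − 12) − 0 = 0, and there is no ∂_3, so H_2 ≅ 0.

As a check, the Euler characteristic is 7 − 18 + 12 = 1, which agrees with 1 − 0 + 0 = 1.
(K is a triangulation of the real projective plane RP^2.)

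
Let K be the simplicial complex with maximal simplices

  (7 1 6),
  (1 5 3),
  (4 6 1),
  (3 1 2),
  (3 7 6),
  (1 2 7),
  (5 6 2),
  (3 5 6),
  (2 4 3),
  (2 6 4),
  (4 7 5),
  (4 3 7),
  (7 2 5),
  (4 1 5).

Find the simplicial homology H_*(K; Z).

H_0 ≅ Z,  H_1 ≅ Z^2,  H_2 ≅ Z.

K has 7 vertices, 21 edges, 14 triangles.
rank ∂_0 = 0, rank ∂_1 = 6 ⇒ b_0 = 7 − 0 − 6 = 1; all invariant factors of ∂_1 are 1 so no torsion. So H_0 = Z.
rank ∂_1 = 6, rank ∂_2 = 13 ⇒ b_1 = 21 − 6 − 13 = 2; all invariant factors of ∂_2 are 1 so no torsion. So H_1 = Z^2.
rank ∂_2 = 13, rank ∂_3 = 0 ⇒ b_2 = 14 − 13 − 0 = 1. So H_2 = Z.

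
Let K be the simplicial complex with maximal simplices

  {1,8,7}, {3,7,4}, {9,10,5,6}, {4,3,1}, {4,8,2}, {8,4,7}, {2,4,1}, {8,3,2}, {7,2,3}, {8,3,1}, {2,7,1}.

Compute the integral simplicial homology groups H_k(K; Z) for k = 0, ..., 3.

We work with the vertex ordering 1 < 2 < 3 < 4 < 5 < 6 < 7 < 8 < 9 < 10. The simplices of K, each written with vertices in increasing order, are:

  0-simplices (10): [1], [2], [3], [4], [5], [6], [7], [8], [9], [10]
  1-simplices (21): [1,2], [1,3], [1,4], [1,7], [1,8], [2,3], [2,4], [2,7], [2,8], [3,4], [3,7], [3,8], [4,7], [4,8], [5,6], [5,9], [5,10], [6,9], [6,10], [7,8], [9,10]
  2-simplices (14): [1,2,4], [1,2,7], [1,3,4], [1,3,8], [1,7,8], [2,3,7], [2,3,8], [2,4,8], [3,4,7], [4,7,8], [5,6,9], [5,6,10], [5,9,10], [6,9,10]
  3-simplices (1): [5,6,9,10]

so the chain groups are C_0 ≅ Z^10, C_1 ≅ Z^21, C_2 ≅ Z^14, C_3 ≅ Z^1.

Boundary ∂_1: C_1 → C_0 sends each edge [p,q] (with p < q) to q − p. For instance
  ∂[7,8] = [8] − [7].
The resulting 10×21 matrix has rank 8, and its Smith normal form has invariant factors (1,1,1,1,1,1,1,1).

∂_2: C_2 → C_1 maps a triangle to the signed sum of its edges. For instance
  ∂[5,6,9] = [6,9] − [5,9] + [5,6],
  ∂[6,9,10] = [9,10] − [6,10] + [6,9].
The 21×14 boundary matrix has rank 13 and Smith normal form diag(1,1,1,1,1,1,1,1,1,1,1,1,2).

∂_3: C_3 → C_2 sends each 3-simplex σ to the alternating sum Σ_i (−1)^i (σ with its i-th vertex removed). For instance
  ∂[5,6,9,10] = [6,9,10] − [5,9,10] + [5,6,10] − [5,6,9].
This gives a 14×1 integer matrix of rank 1; reducing to Smith normal form yields diagonal entries (1).

Reading off H_k = ker ∂_k / im ∂_{k+1}:

  H_0: rank C_0 − rank ∂_1 = 10 − 8 = 2, and the invariant factors of ∂_1 are all 1, so H_0 = Z^2.
  H_1: rank ker ∂_1 − rank ∂_2 = (21 − 8) − 13 = 0, and ∂_2 has invariant factor 2 > 1, so H_1 = Z/2Z.
  H_2: rank ker ∂_2 − rank ∂_3 = (14 − 13) − 1 = 0, and the invariant factors of ∂_3 are all 1, so H_2 = 0.
  H_3: rank ker ∂_3 − rank ∂_4 = (1 − 1) − 0 = 0, and there is no ∂_4, so H_3 = 0.

H_0 = Z^2,  H_1 = Z/2Z,  H_2 = 0,  H_3 = 0.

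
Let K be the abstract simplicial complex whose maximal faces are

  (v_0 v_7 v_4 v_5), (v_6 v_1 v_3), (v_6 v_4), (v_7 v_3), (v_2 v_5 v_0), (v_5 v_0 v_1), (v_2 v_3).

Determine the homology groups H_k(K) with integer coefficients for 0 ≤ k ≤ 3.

Fix the vertex order v_0 < v_1 < v_2 < v_3 < v_4 < v_5 < v_6 < v_7 and write every simplex with vertices in increasing order. Then dim K = 3 and the simplices of K are:

  0-simplices (8): [v_0], [v_1], [v_2], [v_3], [v_4], [v_5], [v_6], [v_7]
  1-simplices (16): (16 of them)
  2-simplices (7): [v_0,v_1,v_5], [v_0,v_2,v_5], [v_0,v_4,v_5], [v_0,v_4,v_7], [v_0,v_5,v_7], [v_1,v_3,v_6], [v_4,v_5,v_7]
  3-simplices (1): [v_0,v_4,v_5,v_7]

Hence C_0 ≅ Z^8, C_1 ≅ Z^16, C_2 ≅ Z^7, C_3 ≅ Z^1.

The boundary map ∂_1: C_1 → C_0 maps an edge to its endpoints' difference, ∂[p,q] = q − p.
As a 8×16 matrix over Z this has rank 7, with invariant factors (1,1,1,1,1,1,1).

Boundary ∂_2: C_2 → C_1 acts by ∂[p,q,r] = [q,r] − [p,r] + [p,q]. For instance
  ∂[v_0,v_1,v_5] = [v_1,v_5] − [v_0,v_5] + [v_0,v_1],
  ∂[v_0,v_2,v_5] = [v_2,v_5] − [v_0,v_5] + [v_0,v_2].
The 16×7 boundary matrix has rank 6 and Smith normal form diag(1,1,1,1,1,1).

Boundary ∂_3: C_3 → C_2 sends each 3-simplex σ to the alternating sum Σ_i (−1)^i (σ with its i-th vertex removed). For instance
  ∂[v_0,v_4,v_5,v_7] = [v_4,v_5,v_7] − [v_0,v_5,v_7] + [v_0,v_4,v_7] − [v_0,v_4,v_5].
The resulting 7×1 matrix has rank 1, and its Smith normal form has invariant factors (1).

Now H_k = ker ∂_k / im ∂_{k+1}, so:

  H_0: rank C_0 − rank ∂_1 = 8 − 7 = 1, and the invariant factors of ∂_1 are all 1, so H_0 = Z.
  H_1: rank ker ∂_1 − rank ∂_2 = (16 − 7) − 6 = 3, and the invariant factors of ∂_2 are all 1, so H_1 = Z^3.
  H_2: rank ker ∂_2 − rank ∂_3 = (7 − 6) − 1 = 0, and the invariant factors of ∂_3 are all 1, so H_2 = 0.
  H_3: rank ker ∂_3 − rank ∂_4 = (1 − 1) − 0 = 0, and there is no ∂_4, so H_3 = 0.

H_0 ≅ Z,  H_1 ≅ Z^3,  H_2 = 0,  H_3 = 0.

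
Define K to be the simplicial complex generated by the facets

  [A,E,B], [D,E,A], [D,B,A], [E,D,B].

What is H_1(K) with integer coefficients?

Fix the vertex order A < B < D < E and write every simplex with vertices in increasing order. Then dim K = 2 and the simplices of K are:

  0-simplices (4): A, B, D, E
  1-simplices (6): AB, AD, AE, BD, BE, DE
  2-simplices (4): ABD, ABE, ADE, BDE

Hence C_0 ≅ Z^4, C_1 ≅ Z^6, C_2 ≅ Z^4.

∂_1: C_1 → C_0 is given by ∂[p,q] = [q] − [p]. For instance
  ∂DE = E − D.
The 4×6 boundary matrix has rank 3 and Smith normal form diag(1,1,1).

Boundary ∂_2: C_2 → C_1 acts by ∂[p,q,r] = [q,r] − [p,r] + [p,q]. For instance
  ∂ABE = BE − AE + AB,
  ∂ABD = BD − AD + AB.
As a 6×4 matrix over Z this has rank 3, with invariant factors (1,1,1).

Now H_k = ker ∂_k / im ∂_{k+1}, so:

  H_1: rank ker ∂_1 − rank ∂_2 = (6 − 3) − 3 = 0, and the invariant factors of ∂_2 are all 1, so H_1 ≅ 0.

H_1 ≅ 0.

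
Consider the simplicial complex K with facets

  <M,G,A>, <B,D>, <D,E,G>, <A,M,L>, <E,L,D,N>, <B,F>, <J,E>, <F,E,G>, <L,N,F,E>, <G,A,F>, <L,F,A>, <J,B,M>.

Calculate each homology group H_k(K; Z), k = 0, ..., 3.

H_0 ≅ Z,  H_1 ≅ Z^3,  H_2 = 0,  H_3 = 0.

K has 10 vertices, 24 edges, 14 triangles, 2 3-simplices.
rank ∂_0 = 0, rank ∂_1 = 9 ⇒ b_0 = 10 − 0 − 9 = 1; all invariant factors of ∂_1 are 1 so no torsion. So H_0 = Z.
rank ∂_1 = 9, rank ∂_2 = 12 ⇒ b_1 = 24 − 9 − 12 = 3; all invariant factors of ∂_2 are 1 so no torsion. So H_1 = Z^3.
rank ∂_2 = 12, rank ∂_3 = 2 ⇒ b_2 = 14 − 12 − 2 = 0; all invariant factors of ∂_3 are 1 so no torsion. So H_2 = 0.
rank ∂_3 = 2, rank ∂_4 = 0 ⇒ b_3 = 2 − 2 − 0 = 0. So H_3 = 0.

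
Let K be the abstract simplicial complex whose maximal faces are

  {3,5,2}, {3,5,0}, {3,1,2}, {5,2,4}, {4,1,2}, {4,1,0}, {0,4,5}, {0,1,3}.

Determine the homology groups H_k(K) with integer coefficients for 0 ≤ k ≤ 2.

Take the total order 0 < 1 < 2 < 3 < 4 < 5 on the vertex set. Then K (dimension 2) consists of the simplices:

  0-simplices (6): [0], [1], [2], [3], [4], [5]
  1-simplices (12): [0,1], [0,3], [0,4], [0,5], [1,2], [1,3], [1,4], [2,3], [2,4], [2,5], [3,5], [4,5]
  2-simplices (8): [0,1,3], [0,1,4], [0,3,5], [0,4,5], [1,2,3], [1,2,4], [2,3,5], [2,4,5]

giving chain groups C_0 ≅ Z^6, C_1 ≅ Z^12, C_2 ≅ Z^8.

∂_1: C_1 → C_0 maps an edge to its endpoints' difference, ∂[p,q] = q − p. For instance
  ∂[2,5] = [5] − [2].
The resulting 6×12 matrix has rank 5, and its Smith normal form has invariant factors (1,1,1,1,1).

The boundary map ∂_2: C_2 → C_1 sends each 2-simplex [p,q,r] to [q,r] − [p,r] + [p,q]. For instance
  ∂[2,3,5] = [3,5] − [2,5] + [2,3],
  ∂[1,2,3] = [2,3] − [1,3] + [1,2].
The 12×8 boundary matrix has rank 7 and Smith normal form diag(1,1,1,1,1,1,1).

Reading off H_k = ker ∂_k / im ∂_{k+1}:

  H_0: rank C_0 − rank ∂_1 = 6 − 5 = 1, and the invariant factors of ∂_1 are all 1, so H_0 ≅ Z.
  H_1: rank ker ∂_1 − rank ∂_2 = (12 − 5) − 7 = 0, and the invariant factors of ∂_2 are all 1, so H_1 ≅ 0.
  H_2: rank ker ∂_2 − rank ∂_3 = (8 − 7) − 0 = 1, and there is no ∂_3, so H_2 ≅ Z.

(K is a triangulation of the 2-sphere S^2.)

H_0 = Z,  H_1 = 0,  H_2 = Z.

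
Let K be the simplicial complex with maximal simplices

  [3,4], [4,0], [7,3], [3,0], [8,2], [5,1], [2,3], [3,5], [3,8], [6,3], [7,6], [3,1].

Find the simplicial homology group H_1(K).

H_1 ≅ Z^4.

Order the vertices as 0 < 1 < 2 < 3 < 4 < 5 < 6 < 7 < 8. Listing each simplex with vertices in this order, K has dimension 1 with simplices:

  0-simplices (9): [0], [1], [2], [3], [4], [5], [6], [7], [8]
  1-simplices (12): [0,3], [0,4], [1,3], [1,5], [2,3], [2,8], [3,4], [3,5], [3,6], [3,7], [3,8], [6,7]

Hence C_0 ≅ Z^9, C_1 ≅ Z^12.

The boundary map ∂_1: C_1 → C_0 is given by ∂[p,q] = [q] − [p]. For instance
  ∂[3,6] = [6] − [3].
As a 9×12 matrix over Z this has rank 8, with invariant factors (1,1,1,1,1,1,1,1).

From H_k ≅ ker(∂_k) / im(∂_{k+1}) we obtain:

  H_1: rank ker ∂_1 − rank ∂_2 = (12 − 8) − 0 = 4, and there is no ∂_2, so H_1 = Z^4.

(K is a triangulation of a wedge of 4 circles.)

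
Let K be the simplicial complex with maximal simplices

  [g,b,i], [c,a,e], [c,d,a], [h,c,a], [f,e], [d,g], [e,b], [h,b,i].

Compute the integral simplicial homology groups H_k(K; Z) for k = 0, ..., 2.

K has 9 vertices, 15 edges, 5 triangles.
rank ∂_0 = 0, rank ∂_1 = 8 ⇒ b_0 = 9 − 0 − 8 = 1; all invariant factors of ∂_1 are 1 so no torsion. So H_0 ≅ Z.
rank ∂_1 = 8, rank ∂_2 = 5 ⇒ b_1 = 15 − 8 − 5 = 2; all invariant factors of ∂_2 are 1 so no torsion. So H_1 ≅ Z^2.
rank ∂_2 = 5, rank ∂_3 = 0 ⇒ b_2 = 5 − 5 − 0 = 0. So H_2 ≅ 0.

H_0 = Z,  H_1 = Z^2,  H_2 = 0.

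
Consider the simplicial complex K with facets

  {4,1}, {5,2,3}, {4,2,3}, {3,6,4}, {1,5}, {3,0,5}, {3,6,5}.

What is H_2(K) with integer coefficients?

H_2 ≅ 0.

Order the vertices as 0 < 1 < 2 < 3 < 4 < 5 < 6. Listing each simplex with vertices in this order, K has dimension 2 with simplices:

  0-simplices (7): [0], [1], [2], [3], [4], [5], [6]
  1-simplices (12): [0,3], [0,5], [1,4], [1,5], [2,3], [2,4], [2,5], [3,4], [3,5], [3,6], [4,6], [5,6]
  2-simplices (5): [0,3,5], [2,3,4], [2,3,5], [3,4,6], [3,5,6]

giving chain groups C_0 ≅ Z^7, C_1 ≅ Z^12, C_2 ≅ Z^5.

Boundary ∂_1: C_1 → C_0 sends each edge [p,q] (with p < q) to q − p. For instance
  ∂[3,5] = [5] − [3].
The resulting 7×12 matrix has rank 6, and its Smith normal form has invariant factors (1,1,1,1,1,1).

The boundary map ∂_2: C_2 → C_1 acts by ∂[p,q,r] = [q,r] − [p,r] + [p,q]. For instance
  ∂[2,3,4] = [3,4] − [2,4] + [2,3],
  ∂[2,3,5] = [3,5] − [2,5] + [2,3].
The resulting 12×5 matrix has rank 5, and its Smith normal form has invariant factors (1,1,1,1,1).

From H_k ≅ ker(∂_k) / im(∂_{k+1}) we obtain:

  H_2: rank ker ∂_2 − rank ∂_3 = (5 − 5) − 0 = 0, and there is no ∂_3, so H_2 ≅ 0.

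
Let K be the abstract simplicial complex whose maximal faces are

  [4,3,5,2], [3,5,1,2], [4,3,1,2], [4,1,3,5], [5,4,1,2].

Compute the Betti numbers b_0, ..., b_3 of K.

b_0 = 1, b_1 = 0, b_2 = 0, b_3 = 1.

K has 5 vertices, 10 edges, 10 triangles, 5 3-simplices.
rank ∂_0 = 0, rank ∂_1 = 4 ⇒ b_0 = 5 − 0 − 4 = 1; all invariant factors of ∂_1 are 1 so no torsion. So H_0 ≅ Z.
rank ∂_1 = 4, rank ∂_2 = 6 ⇒ b_1 = 10 − 4 − 6 = 0; all invariant factors of ∂_2 are 1 so no torsion. So H_1 ≅ 0.
rank ∂_2 = 6, rank ∂_3 = 4 ⇒ b_2 = 10 − 6 − 4 = 0; all invariant factors of ∂_3 are 1 so no torsion. So H_2 ≅ 0.
rank ∂_3 = 4, rank ∂_4 = 0 ⇒ b_3 = 5 − 4 − 0 = 1. So H_3 ≅ Z.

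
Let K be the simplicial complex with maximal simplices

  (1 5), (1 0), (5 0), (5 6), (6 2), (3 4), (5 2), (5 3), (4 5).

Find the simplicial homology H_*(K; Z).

H_0 = Z,  H_1 = Z^3.

Take the total order 0 < 1 < 2 < 3 < 4 < 5 < 6 on the vertex set. Then K (dimension 1) consists of the simplices:

  0-simplices (7): [0], [1], [2], [3], [4], [5], [6]
  1-simplices (9): [0,1], [0,5], [1,5], [2,5], [2,6], [3,4], [3,5], [4,5], [5,6]

so the chain groups are C_0 ≅ Z^7, C_1 ≅ Z^9.

∂_1: C_1 → C_0 maps an edge to its endpoints' difference, ∂[p,q] = q − p. For instance
  ∂[1,5] = [5] − [1].
The resulting 7×9 matrix has rank 6, and its Smith normal form has invariant factors (1,1,1,1,1,1).

Now H_k = ker ∂_k / im ∂_{k+1}, so:

  H_0: rank C_0 − rank ∂_1 = 7 − 6 = 1, and the invariant factors of ∂_1 are all 1, so H_0 ≅ Z.
  H_1: rank ker ∂_1 − rank ∂_2 = (9 − 6) − 0 = 3, and there is no ∂_2, so H_1 ≅ Z^3.

As a check, the Euler characteristic is 7 − 9 = -2, which agrees with 1 − 3 = -2.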